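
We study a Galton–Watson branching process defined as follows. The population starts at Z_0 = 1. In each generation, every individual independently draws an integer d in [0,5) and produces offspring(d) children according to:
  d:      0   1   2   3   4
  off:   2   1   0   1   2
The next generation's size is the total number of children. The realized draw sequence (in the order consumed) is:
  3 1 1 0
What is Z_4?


2

gen 0: Z_0=1, draws=[3], offspring=[1], Z_1=1
gen 1: Z_1=1, draws=[1], offspring=[1], Z_2=1
gen 2: Z_2=1, draws=[1], offspring=[1], Z_3=1
gen 3: Z_3=1, draws=[0], offspring=[2], Z_4=2


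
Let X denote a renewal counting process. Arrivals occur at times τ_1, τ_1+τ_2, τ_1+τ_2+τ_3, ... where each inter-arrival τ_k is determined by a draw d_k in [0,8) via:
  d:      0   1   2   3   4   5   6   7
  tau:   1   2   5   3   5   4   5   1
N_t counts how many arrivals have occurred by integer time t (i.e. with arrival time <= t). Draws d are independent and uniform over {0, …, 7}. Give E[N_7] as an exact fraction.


31897/16384

Inter-arrival values over d=0..7: [1, 2, 5, 3, 5, 4, 5, 1]
Each d has probability 1/8, so the pmf of τ is: f(1) = 1/4, f(2) = 1/8, f(3) = 1/8, f(4) = 1/8, f(5) = 3/8
Renewal equation for m(n) = E[N_n]: condition on τ_1 = k (if k <= n, one arrival plus a fresh copy on the remaining n−k steps): m(n) = F(n) + Σ_{k<=n} f(k)·m(n−k), where F(n) = P(τ <= n) and m(0) = 0
m(1) = F(1) = 1/4
m(2) = F(2) + f(1)·m(1) = 3/8 + 1/4·1/4 = 7/16
m(3) = F(3) + f(1)·m(2) + f(2)·m(1) = 1/2 + 1/4·7/16 + 1/8·1/4 = 41/64
m(4) = F(4) + f(1)·m(3) + f(2)·m(2) + f(3)·m(1) = 5/8 + 1/4·41/64 + 1/8·7/16 + 1/8·1/4 = 223/256
m(5) = F(5) + f(1)·m(4) + f(2)·m(3) + f(3)·m(2) + f(4)·m(1) = 1 + 1/4·223/256 + 1/8·41/64 + 1/8·7/16 + 1/8·1/4 = 1417/1024
m(6) = F(6) + f(1)·m(5) + f(2)·m(4) + f(3)·m(3) + f(4)·m(2) + f(5)·m(1) = 1 + 1/4·1417/1024 + 1/8·223/256 + 1/8·41/64 + 1/8·7/16 + 3/8·1/4 = 6895/4096
m(7) = F(7) + f(1)·m(6) + f(2)·m(5) + f(3)·m(4) + f(4)·m(3) + f(5)·m(2) = 1 + 1/4·6895/4096 + 1/8·1417/1024 + 1/8·223/256 + 1/8·41/64 + 3/8·7/16 = 31897/16384
E[N_7] = m(7) = 31897/16384


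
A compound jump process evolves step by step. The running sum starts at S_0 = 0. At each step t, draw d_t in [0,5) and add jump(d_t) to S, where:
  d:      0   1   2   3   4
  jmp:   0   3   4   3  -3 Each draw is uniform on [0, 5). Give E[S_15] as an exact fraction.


21

Outcome values over d=0..4: [0, 3, 4, 3, -3]
Σy = 7, Σy² = 43, M = 5
μ = 7/5 = 7/5,  σ² = 43/5 − (7/5)² = 166/25
E[S_15] = 0 + 15·(7/5) = 21


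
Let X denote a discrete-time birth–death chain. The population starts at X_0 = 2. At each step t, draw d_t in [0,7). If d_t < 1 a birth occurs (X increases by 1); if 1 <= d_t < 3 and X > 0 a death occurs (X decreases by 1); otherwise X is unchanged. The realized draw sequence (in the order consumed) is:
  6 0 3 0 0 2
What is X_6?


4

t=0: X=2, d=6 → hold, X_1=2
t=1: X=2, d=0 → birth, X_2=3
t=2: X=3, d=3 → hold, X_3=3
t=3: X=3, d=0 → birth, X_4=4
t=4: X=4, d=0 → birth, X_5=5
t=5: X=5, d=2 → death, X_6=4


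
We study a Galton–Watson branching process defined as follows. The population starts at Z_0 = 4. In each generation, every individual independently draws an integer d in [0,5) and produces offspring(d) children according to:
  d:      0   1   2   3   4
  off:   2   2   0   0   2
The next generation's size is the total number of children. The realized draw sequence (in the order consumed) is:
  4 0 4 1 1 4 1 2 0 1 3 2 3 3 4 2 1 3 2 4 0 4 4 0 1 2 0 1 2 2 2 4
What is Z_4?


gen 0: Z_0=4, draws=[4, 0, 4, 1], offspring=[2, 2, 2, 2], Z_1=8
gen 1: Z_1=8, draws=[1, 4, 1, 2, 0, 1, 3, 2], offspring=[2, 2, 2, 0, 2, 2, 0, 0], Z_2=10
gen 2: Z_2=10, draws=[3, 3, 4, 2, 1, 3, 2, 4, 0, 4], offspring=[0, 0, 2, 0, 2, 0, 0, 2, 2, 2], Z_3=10
gen 3: Z_3=10, draws=[4, 0, 1, 2, 0, 1, 2, 2, 2, 4], offspring=[2, 2, 2, 0, 2, 2, 0, 0, 0, 2], Z_4=12

12


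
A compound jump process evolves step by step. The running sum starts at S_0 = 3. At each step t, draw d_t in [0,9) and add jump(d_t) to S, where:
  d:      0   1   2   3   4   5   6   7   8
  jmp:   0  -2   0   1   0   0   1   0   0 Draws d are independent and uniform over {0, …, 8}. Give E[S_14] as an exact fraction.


Outcome values over d=0..8: [0, -2, 0, 1, 0, 0, 1, 0, 0]
Σy = 0, Σy² = 6, M = 9
μ = 0/9 = 0,  σ² = 6/9 − (0)² = 2/3
E[S_14] = 3 + 14·(0) = 3

3


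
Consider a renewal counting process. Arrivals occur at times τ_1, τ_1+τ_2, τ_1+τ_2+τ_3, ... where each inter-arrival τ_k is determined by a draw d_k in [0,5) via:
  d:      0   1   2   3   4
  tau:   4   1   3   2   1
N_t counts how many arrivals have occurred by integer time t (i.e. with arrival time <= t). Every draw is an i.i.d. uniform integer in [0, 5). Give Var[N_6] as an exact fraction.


239886574/244140625

Inter-arrival values over d=0..4: [4, 1, 3, 2, 1]
Each d has probability 1/5, so the pmf of τ is: f(1) = 2/5, f(2) = 1/5, f(3) = 1/5, f(4) = 1/5
Let p_n(j) = P(N_n = j), with p_0 = [1]. Condition on τ_1: p_n(0) = P(τ > n), and for j >= 1, p_n(j) = Σ_{k<=n} f(k)·p_{n−k}(j−1)
p_1 = [3/5, 2/5]  (j = 0..1)
p_2 = [2/5, 11/25, 4/25]  (j = 0..2)
p_3 = [1/5, 12/25, 32/125, 8/125]  (j = 0..3)
p_4 = [0, 12/25, 9/25, 84/625, 16/625]  (j = 0..4)
p_5 = [0, 6/25, 57/125, 142/625, 208/3125, 32/3125]  (j = 0..5)
p_6 = [0, 3/25, 47/125, 211/625, 408/3125, 496/15625, 64/15625]  (j = 0..6)
E[N_6] = Σ j·p_6(j) = 40474/15625;  E[N_6²] = Σ j²·p_6(j) = 120194/15625
Var[N_6] = 120194/15625 − (40474/15625)² = 239886574/244140625


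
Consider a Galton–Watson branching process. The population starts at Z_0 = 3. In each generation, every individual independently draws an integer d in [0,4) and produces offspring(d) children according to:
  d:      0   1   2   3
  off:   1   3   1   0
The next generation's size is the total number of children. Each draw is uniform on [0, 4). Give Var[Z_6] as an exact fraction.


2053603125/16777216

Outcome values over d=0..3: [1, 3, 1, 0]
Σy = 5, Σy² = 11, M = 4
μ = 5/4 = 5/4,  σ² = 11/4 − (5/4)² = 19/16
V_0 = 0, E_0 = 3
V_1 = 19/16·E_0 + (5/4)²·V_0 = 57/16;  E_1 = 15/4
V_2 = 19/16·E_1 + (5/4)²·V_1 = 2565/256;  E_2 = 75/16
V_3 = 19/16·E_2 + (5/4)²·V_2 = 86925/4096;  E_3 = 375/64
V_4 = 19/16·E_3 + (5/4)²·V_3 = 2629125/65536;  E_4 = 1875/256
V_5 = 19/16·E_4 + (5/4)²·V_4 = 74848125/1048576;  E_5 = 9375/1024
V_6 = 19/16·E_5 + (5/4)²·V_5 = 2053603125/16777216;  E_6 = 46875/4096


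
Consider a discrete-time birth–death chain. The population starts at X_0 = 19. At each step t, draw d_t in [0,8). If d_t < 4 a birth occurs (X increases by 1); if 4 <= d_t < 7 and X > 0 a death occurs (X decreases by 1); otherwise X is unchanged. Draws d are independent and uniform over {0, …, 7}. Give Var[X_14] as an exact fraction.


X can drop by at most 1 per step and X_0 = 19 > T = 14, so X_t >= 19 − t >= 5 > 0 for every t <= 14: the floor at 0 (the 'and X > 0' condition) never binds. Hence X_14 = X_0 + Σ_{t<14} Y_t with i.i.d. increments Y_t = y(d_t) ∈ {+1, −1, 0}.
Outcome values over d=0..7: [1, 1, 1, 1, -1, -1, -1, 0]
Σy = 1, Σy² = 7, M = 8
μ = 1/8 = 1/8,  σ² = 7/8 − (1/8)² = 55/64
Independent increments: Var[X_14] = 14·σ² = 14·(55/64) = 385/32

385/32


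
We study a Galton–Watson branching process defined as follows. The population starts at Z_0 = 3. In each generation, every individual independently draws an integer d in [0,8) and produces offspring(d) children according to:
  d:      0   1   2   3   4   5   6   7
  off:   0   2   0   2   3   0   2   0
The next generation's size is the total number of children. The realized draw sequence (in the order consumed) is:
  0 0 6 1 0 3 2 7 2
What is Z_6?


0

gen 0: Z_0=3, draws=[0, 0, 6], offspring=[0, 0, 2], Z_1=2
gen 1: Z_1=2, draws=[1, 0], offspring=[2, 0], Z_2=2
gen 2: Z_2=2, draws=[3, 2], offspring=[2, 0], Z_3=2
gen 3: Z_3=2, draws=[7, 2], offspring=[0, 0], Z_4=0
gen 4: Z_4=0, draws=[], offspring=[], Z_5=0
gen 5: Z_5=0, draws=[], offspring=[], Z_6=0


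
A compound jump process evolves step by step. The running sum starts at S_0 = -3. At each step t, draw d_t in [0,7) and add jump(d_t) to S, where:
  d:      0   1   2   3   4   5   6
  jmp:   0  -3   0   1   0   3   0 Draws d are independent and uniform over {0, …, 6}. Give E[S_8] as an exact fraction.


-13/7

Outcome values over d=0..6: [0, -3, 0, 1, 0, 3, 0]
Σy = 1, Σy² = 19, M = 7
μ = 1/7 = 1/7,  σ² = 19/7 − (1/7)² = 132/49
E[S_8] = -3 + 8·(1/7) = -13/7


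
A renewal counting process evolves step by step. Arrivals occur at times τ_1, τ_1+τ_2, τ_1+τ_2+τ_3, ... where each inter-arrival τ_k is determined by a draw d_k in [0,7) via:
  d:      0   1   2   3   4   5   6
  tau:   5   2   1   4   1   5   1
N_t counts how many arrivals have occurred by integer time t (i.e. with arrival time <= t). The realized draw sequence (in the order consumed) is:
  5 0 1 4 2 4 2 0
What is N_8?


1

draw d_1=5: τ_1=5, arrival time A_1=5
draw d_2=0: τ_2=5, arrival time A_2=10
draw d_3=1: τ_3=2, arrival time A_3=12
draw d_4=4: τ_4=1, arrival time A_4=13
draw d_5=2: τ_5=1, arrival time A_5=14
draw d_6=4: τ_6=1, arrival time A_6=15
draw d_7=2: τ_7=1, arrival time A_7=16
draw d_8=0: τ_8=5, arrival time A_8=21
N_t over t=0..8: 0:0 1:0 2:0 3:0 4:0 5:1 6:1 7:1 8:1


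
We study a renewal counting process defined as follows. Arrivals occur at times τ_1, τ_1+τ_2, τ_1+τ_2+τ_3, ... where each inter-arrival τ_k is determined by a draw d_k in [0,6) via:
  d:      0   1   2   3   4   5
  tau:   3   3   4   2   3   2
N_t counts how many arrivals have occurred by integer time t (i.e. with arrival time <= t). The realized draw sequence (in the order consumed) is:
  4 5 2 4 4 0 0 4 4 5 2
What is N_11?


draw d_1=4: τ_1=3, arrival time A_1=3
draw d_2=5: τ_2=2, arrival time A_2=5
draw d_3=2: τ_3=4, arrival time A_3=9
draw d_4=4: τ_4=3, arrival time A_4=12
draw d_5=4: τ_5=3, arrival time A_5=15
draw d_6=0: τ_6=3, arrival time A_6=18
draw d_7=0: τ_7=3, arrival time A_7=21
draw d_8=4: τ_8=3, arrival time A_8=24
draw d_9=4: τ_9=3, arrival time A_9=27
draw d_10=5: τ_10=2, arrival time A_10=29
draw d_11=2: τ_11=4, arrival time A_11=33
N_t over t=0..11: 0:0 1:0 2:0 3:1 4:1 5:2 6:2 7:2 8:2 9:3 10:3 11:3

3


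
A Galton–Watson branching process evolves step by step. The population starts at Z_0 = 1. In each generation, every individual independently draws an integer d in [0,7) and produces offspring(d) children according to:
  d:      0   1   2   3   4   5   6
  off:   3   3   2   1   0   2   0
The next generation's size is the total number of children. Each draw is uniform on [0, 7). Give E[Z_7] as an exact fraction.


19487171/823543

Outcome values over d=0..6: [3, 3, 2, 1, 0, 2, 0]
Σy = 11, Σy² = 27, M = 7
μ = 11/7 = 11/7,  σ² = 27/7 − (11/7)² = 68/49
E[Z_0] = 1
E[Z_1] = 11/7·E[Z_0] = 11/7
E[Z_2] = 11/7·E[Z_1] = 121/49
E[Z_3] = 11/7·E[Z_2] = 1331/343
E[Z_4] = 11/7·E[Z_3] = 14641/2401
E[Z_5] = 11/7·E[Z_4] = 161051/16807
E[Z_6] = 11/7·E[Z_5] = 1771561/117649
E[Z_7] = 11/7·E[Z_6] = 19487171/823543


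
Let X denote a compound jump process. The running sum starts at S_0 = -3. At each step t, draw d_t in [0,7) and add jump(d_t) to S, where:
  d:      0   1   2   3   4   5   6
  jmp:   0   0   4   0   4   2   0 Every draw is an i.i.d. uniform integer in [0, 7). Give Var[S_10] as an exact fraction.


1520/49

Outcome values over d=0..6: [0, 0, 4, 0, 4, 2, 0]
Σy = 10, Σy² = 36, M = 7
μ = 10/7 = 10/7,  σ² = 36/7 − (10/7)² = 152/49
Independent increments: Var[S_10] = 10·σ² = 10·(152/49) = 1520/49


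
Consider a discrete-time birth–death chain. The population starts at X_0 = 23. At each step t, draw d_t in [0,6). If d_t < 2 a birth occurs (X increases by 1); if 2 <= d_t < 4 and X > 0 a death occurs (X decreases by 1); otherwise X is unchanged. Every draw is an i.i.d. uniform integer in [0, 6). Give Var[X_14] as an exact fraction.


28/3

X can drop by at most 1 per step and X_0 = 23 > T = 14, so X_t >= 23 − t >= 9 > 0 for every t <= 14: the floor at 0 (the 'and X > 0' condition) never binds. Hence X_14 = X_0 + Σ_{t<14} Y_t with i.i.d. increments Y_t = y(d_t) ∈ {+1, −1, 0}.
Outcome values over d=0..5: [1, 1, -1, -1, 0, 0]
Σy = 0, Σy² = 4, M = 6
μ = 0/6 = 0,  σ² = 4/6 − (0)² = 2/3
Independent increments: Var[X_14] = 14·σ² = 14·(2/3) = 28/3


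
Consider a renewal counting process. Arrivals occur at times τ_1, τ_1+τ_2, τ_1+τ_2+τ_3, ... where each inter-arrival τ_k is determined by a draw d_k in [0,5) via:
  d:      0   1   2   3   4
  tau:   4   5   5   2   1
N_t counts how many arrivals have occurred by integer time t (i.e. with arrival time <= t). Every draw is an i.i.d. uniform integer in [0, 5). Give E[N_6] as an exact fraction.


Inter-arrival values over d=0..4: [4, 5, 5, 2, 1]
Each d has probability 1/5, so the pmf of τ is: f(1) = 1/5, f(2) = 1/5, f(4) = 1/5, f(5) = 2/5
Renewal equation for m(n) = E[N_n]: condition on τ_1 = k (if k <= n, one arrival plus a fresh copy on the remaining n−k steps): m(n) = F(n) + Σ_{k<=n} f(k)·m(n−k), where F(n) = P(τ <= n) and m(0) = 0
m(1) = F(1) = 1/5
m(2) = F(2) + f(1)·m(1) = 2/5 + 1/5·1/5 = 11/25
m(3) = F(3) + f(1)·m(2) + f(2)·m(1) = 2/5 + 1/5·11/25 + 1/5·1/5 = 66/125
m(4) = F(4) + f(1)·m(3) + f(2)·m(2) = 3/5 + 1/5·66/125 + 1/5·11/25 = 496/625
m(5) = F(5) + f(1)·m(4) + f(2)·m(3) + f(4)·m(1) = 1 + 1/5·496/625 + 1/5·66/125 + 1/5·1/5 = 4076/3125
m(6) = F(6) + f(1)·m(5) + f(2)·m(4) + f(4)·m(2) + f(5)·m(1) = 1 + 1/5·4076/3125 + 1/5·496/625 + 1/5·11/25 + 2/5·1/5 = 24806/15625
E[N_6] = m(6) = 24806/15625

24806/15625


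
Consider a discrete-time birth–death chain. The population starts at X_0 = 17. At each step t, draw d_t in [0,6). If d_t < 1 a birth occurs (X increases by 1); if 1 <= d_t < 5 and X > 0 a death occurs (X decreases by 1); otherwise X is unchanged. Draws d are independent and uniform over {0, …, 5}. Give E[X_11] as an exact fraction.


23/2

X can drop by at most 1 per step and X_0 = 17 > T = 11, so X_t >= 17 − t >= 6 > 0 for every t <= 11: the floor at 0 (the 'and X > 0' condition) never binds. Hence X_11 = X_0 + Σ_{t<11} Y_t with i.i.d. increments Y_t = y(d_t) ∈ {+1, −1, 0}.
Outcome values over d=0..5: [1, -1, -1, -1, -1, 0]
Σy = -3, Σy² = 5, M = 6
μ = -3/6 = -1/2,  σ² = 5/6 − (-1/2)² = 7/12
E[X_11] = 17 + 11·(-1/2) = 23/2


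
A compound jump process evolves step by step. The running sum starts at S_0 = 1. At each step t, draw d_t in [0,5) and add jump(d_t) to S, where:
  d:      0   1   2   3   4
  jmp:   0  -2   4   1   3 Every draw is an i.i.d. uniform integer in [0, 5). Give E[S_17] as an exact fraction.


107/5

Outcome values over d=0..4: [0, -2, 4, 1, 3]
Σy = 6, Σy² = 30, M = 5
μ = 6/5 = 6/5,  σ² = 30/5 − (6/5)² = 114/25
E[S_17] = 1 + 17·(6/5) = 107/5


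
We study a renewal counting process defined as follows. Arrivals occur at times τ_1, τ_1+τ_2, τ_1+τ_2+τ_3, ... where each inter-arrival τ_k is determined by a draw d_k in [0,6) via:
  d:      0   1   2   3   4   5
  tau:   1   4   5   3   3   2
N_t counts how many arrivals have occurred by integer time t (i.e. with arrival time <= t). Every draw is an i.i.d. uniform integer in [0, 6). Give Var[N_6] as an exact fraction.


Inter-arrival values over d=0..5: [1, 4, 5, 3, 3, 2]
Each d has probability 1/6, so the pmf of τ is: f(1) = 1/6, f(2) = 1/6, f(3) = 1/3, f(4) = 1/6, f(5) = 1/6
Let p_n(j) = P(N_n = j), with p_0 = [1]. Condition on τ_1: p_n(0) = P(τ > n), and for j >= 1, p_n(j) = Σ_{k<=n} f(k)·p_{n−k}(j−1)
p_1 = [5/6, 1/6]  (j = 0..1)
p_2 = [2/3, 11/36, 1/36]  (j = 0..2)
p_3 = [1/3, 7/12, 17/216, 1/216]  (j = 0..3)
p_4 = [1/6, 11/18, 11/54, 23/1296, 1/1296]  (j = 0..4)
p_5 = [0, 11/18, 71/216, 73/1296, 29/7776, 1/7776]  (j = 0..5)
p_6 = [0, 7/18, 103/216, 155/1296, 1/72, 35/46656, 1/46656]  (j = 0..6)
E[N_6] = Σ j·p_6(j) = 82153/46656;  E[N_6²] = Σ j²·p_6(j) = 168635/46656
Var[N_6] = 168635/46656 − (82153/46656)² = 1118719151/2176782336

1118719151/2176782336


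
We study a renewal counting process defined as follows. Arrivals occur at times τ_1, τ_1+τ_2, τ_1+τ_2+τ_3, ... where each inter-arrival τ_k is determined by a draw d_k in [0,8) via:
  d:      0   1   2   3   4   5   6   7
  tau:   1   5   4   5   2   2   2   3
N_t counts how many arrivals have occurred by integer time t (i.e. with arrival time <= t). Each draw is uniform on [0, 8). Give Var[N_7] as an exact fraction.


2819670220047/4398046511104

Inter-arrival values over d=0..7: [1, 5, 4, 5, 2, 2, 2, 3]
Each d has probability 1/8, so the pmf of τ is: f(1) = 1/8, f(2) = 3/8, f(3) = 1/8, f(4) = 1/8, f(5) = 1/4
Let p_n(j) = P(N_n = j), with p_0 = [1]. Condition on τ_1: p_n(0) = P(τ > n), and for j >= 1, p_n(j) = Σ_{k<=n} f(k)·p_{n−k}(j−1)
p_1 = [7/8, 1/8]  (j = 0..1)
p_2 = [1/2, 31/64, 1/64]  (j = 0..2)
p_3 = [3/8, 33/64, 55/512, 1/512]  (j = 0..3)
p_4 = [1/4, 15/32, 67/256, 79/4096, 1/4096]  (j = 0..4)
p_5 = [0, 19/32, 21/64, 307/4096, 103/32768, 1/32768]  (j = 0..5)
p_6 = [0, 27/64, 13/32, 633/4096, 69/4096, 127/262144, 1/262144]  (j = 0..6)
p_7 = [0, 13/64, 133/256, 917/4096, 1641/32768, 869/262144, 151/2097152, 1/2097152]  (j = 0..7)
E[N_7] = Σ j·p_7(j) = 4469337/2097152;  E[N_7²] = Σ j²·p_7(j) = 10869333/2097152
Var[N_7] = 10869333/2097152 − (4469337/2097152)² = 2819670220047/4398046511104


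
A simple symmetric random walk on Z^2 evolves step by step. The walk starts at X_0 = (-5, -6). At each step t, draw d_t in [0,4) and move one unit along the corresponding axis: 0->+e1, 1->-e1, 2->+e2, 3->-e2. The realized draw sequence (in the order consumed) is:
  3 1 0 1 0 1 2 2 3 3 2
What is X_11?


t=0: X=(-5, -6), d=3 → -e2, X_1=(-5, -7)
t=1: X=(-5, -7), d=1 → -e1, X_2=(-6, -7)
t=2: X=(-6, -7), d=0 → +e1, X_3=(-5, -7)
t=3: X=(-5, -7), d=1 → -e1, X_4=(-6, -7)
t=4: X=(-6, -7), d=0 → +e1, X_5=(-5, -7)
t=5: X=(-5, -7), d=1 → -e1, X_6=(-6, -7)
t=6: X=(-6, -7), d=2 → +e2, X_7=(-6, -6)
t=7: X=(-6, -6), d=2 → +e2, X_8=(-6, -5)
t=8: X=(-6, -5), d=3 → -e2, X_9=(-6, -6)
t=9: X=(-6, -6), d=3 → -e2, X_10=(-6, -7)
t=10: X=(-6, -7), d=2 → +e2, X_11=(-6, -6)

(-6, -6)


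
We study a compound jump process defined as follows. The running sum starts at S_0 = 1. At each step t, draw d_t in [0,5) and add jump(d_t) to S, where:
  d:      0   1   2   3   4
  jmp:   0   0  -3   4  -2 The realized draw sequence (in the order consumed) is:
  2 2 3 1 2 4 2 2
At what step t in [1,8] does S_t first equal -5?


t=0: S=1, d=2, jump=-3, S_1=-2
t=1: S=-2, d=2, jump=-3, S_2=-5
t=2: S=-5, d=3, jump=4, S_3=-1
t=3: S=-1, d=1, jump=0, S_4=-1
t=4: S=-1, d=2, jump=-3, S_5=-4
t=5: S=-4, d=4, jump=-2, S_6=-6
t=6: S=-6, d=2, jump=-3, S_7=-9
t=7: S=-9, d=2, jump=-3, S_8=-12

2


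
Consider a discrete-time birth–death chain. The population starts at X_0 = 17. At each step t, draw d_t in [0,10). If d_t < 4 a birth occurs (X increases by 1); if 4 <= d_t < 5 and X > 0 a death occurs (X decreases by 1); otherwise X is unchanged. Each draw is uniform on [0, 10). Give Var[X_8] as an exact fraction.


X can drop by at most 1 per step and X_0 = 17 > T = 8, so X_t >= 17 − t >= 9 > 0 for every t <= 8: the floor at 0 (the 'and X > 0' condition) never binds. Hence X_8 = X_0 + Σ_{t<8} Y_t with i.i.d. increments Y_t = y(d_t) ∈ {+1, −1, 0}.
Outcome values over d=0..9: [1, 1, 1, 1, -1, 0, 0, 0, 0, 0]
Σy = 3, Σy² = 5, M = 10
μ = 3/10 = 3/10,  σ² = 5/10 − (3/10)² = 41/100
Independent increments: Var[X_8] = 8·σ² = 8·(41/100) = 82/25

82/25


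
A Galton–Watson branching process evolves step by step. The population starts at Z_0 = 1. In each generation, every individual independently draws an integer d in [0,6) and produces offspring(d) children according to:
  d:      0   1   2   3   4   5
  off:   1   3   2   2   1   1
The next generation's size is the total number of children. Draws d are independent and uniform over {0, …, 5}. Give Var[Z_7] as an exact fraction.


Outcome values over d=0..5: [1, 3, 2, 2, 1, 1]
Σy = 10, Σy² = 20, M = 6
μ = 10/6 = 5/3,  σ² = 20/6 − (5/3)² = 5/9
V_0 = 0, E_0 = 1
V_1 = 5/9·E_0 + (5/3)²·V_0 = 5/9;  E_1 = 5/3
V_2 = 5/9·E_1 + (5/3)²·V_1 = 200/81;  E_2 = 25/9
V_3 = 5/9·E_2 + (5/3)²·V_2 = 6125/729;  E_3 = 125/27
V_4 = 5/9·E_3 + (5/3)²·V_3 = 170000/6561;  E_4 = 625/81
V_5 = 5/9·E_4 + (5/3)²·V_4 = 4503125/59049;  E_5 = 3125/243
V_6 = 5/9·E_5 + (5/3)²·V_5 = 116375000/531441;  E_6 = 15625/729
V_7 = 5/9·E_6 + (5/3)²·V_6 = 2966328125/4782969;  E_7 = 78125/2187

2966328125/4782969


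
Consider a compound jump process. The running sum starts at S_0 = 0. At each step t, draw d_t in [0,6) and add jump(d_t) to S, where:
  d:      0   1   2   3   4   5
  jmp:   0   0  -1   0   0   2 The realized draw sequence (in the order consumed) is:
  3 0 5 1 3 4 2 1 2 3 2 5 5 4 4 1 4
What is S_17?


t=0: S=0, d=3, jump=0, S_1=0
t=1: S=0, d=0, jump=0, S_2=0
t=2: S=0, d=5, jump=2, S_3=2
t=3: S=2, d=1, jump=0, S_4=2
t=4: S=2, d=3, jump=0, S_5=2
t=5: S=2, d=4, jump=0, S_6=2
t=6: S=2, d=2, jump=-1, S_7=1
t=7: S=1, d=1, jump=0, S_8=1
t=8: S=1, d=2, jump=-1, S_9=0
t=9: S=0, d=3, jump=0, S_10=0
t=10: S=0, d=2, jump=-1, S_11=-1
t=11: S=-1, d=5, jump=2, S_12=1
t=12: S=1, d=5, jump=2, S_13=3
t=13: S=3, d=4, jump=0, S_14=3
t=14: S=3, d=4, jump=0, S_15=3
t=15: S=3, d=1, jump=0, S_16=3
t=16: S=3, d=4, jump=0, S_17=3

3


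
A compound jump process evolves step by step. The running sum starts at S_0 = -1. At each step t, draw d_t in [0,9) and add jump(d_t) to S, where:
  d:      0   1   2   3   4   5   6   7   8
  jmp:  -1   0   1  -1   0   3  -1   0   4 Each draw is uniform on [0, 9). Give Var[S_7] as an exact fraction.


Outcome values over d=0..8: [-1, 0, 1, -1, 0, 3, -1, 0, 4]
Σy = 5, Σy² = 29, M = 9
μ = 5/9 = 5/9,  σ² = 29/9 − (5/9)² = 236/81
Independent increments: Var[S_7] = 7·σ² = 7·(236/81) = 1652/81

1652/81


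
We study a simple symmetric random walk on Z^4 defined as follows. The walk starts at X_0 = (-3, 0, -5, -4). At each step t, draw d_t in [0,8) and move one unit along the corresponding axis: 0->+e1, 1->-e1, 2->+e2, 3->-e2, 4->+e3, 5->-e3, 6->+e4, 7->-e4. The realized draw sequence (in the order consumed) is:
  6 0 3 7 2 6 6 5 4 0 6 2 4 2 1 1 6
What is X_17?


t=0: X=(-3, 0, -5, -4), d=6 → +e4, X_1=(-3, 0, -5, -3)
t=1: X=(-3, 0, -5, -3), d=0 → +e1, X_2=(-2, 0, -5, -3)
t=2: X=(-2, 0, -5, -3), d=3 → -e2, X_3=(-2, -1, -5, -3)
t=3: X=(-2, -1, -5, -3), d=7 → -e4, X_4=(-2, -1, -5, -4)
t=4: X=(-2, -1, -5, -4), d=2 → +e2, X_5=(-2, 0, -5, -4)
t=5: X=(-2, 0, -5, -4), d=6 → +e4, X_6=(-2, 0, -5, -3)
t=6: X=(-2, 0, -5, -3), d=6 → +e4, X_7=(-2, 0, -5, -2)
t=7: X=(-2, 0, -5, -2), d=5 → -e3, X_8=(-2, 0, -6, -2)
t=8: X=(-2, 0, -6, -2), d=4 → +e3, X_9=(-2, 0, -5, -2)
t=9: X=(-2, 0, -5, -2), d=0 → +e1, X_10=(-1, 0, -5, -2)
t=10: X=(-1, 0, -5, -2), d=6 → +e4, X_11=(-1, 0, -5, -1)
t=11: X=(-1, 0, -5, -1), d=2 → +e2, X_12=(-1, 1, -5, -1)
t=12: X=(-1, 1, -5, -1), d=4 → +e3, X_13=(-1, 1, -4, -1)
t=13: X=(-1, 1, -4, -1), d=2 → +e2, X_14=(-1, 2, -4, -1)
t=14: X=(-1, 2, -4, -1), d=1 → -e1, X_15=(-2, 2, -4, -1)
t=15: X=(-2, 2, -4, -1), d=1 → -e1, X_16=(-3, 2, -4, -1)
t=16: X=(-3, 2, -4, -1), d=6 → +e4, X_17=(-3, 2, -4, 0)

(-3, 2, -4, 0)


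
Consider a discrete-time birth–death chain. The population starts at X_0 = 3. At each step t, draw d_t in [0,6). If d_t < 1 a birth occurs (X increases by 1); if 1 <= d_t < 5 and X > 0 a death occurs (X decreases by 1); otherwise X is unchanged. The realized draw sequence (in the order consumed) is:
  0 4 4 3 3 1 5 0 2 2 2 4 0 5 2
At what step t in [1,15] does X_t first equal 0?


t=0: X=3, d=0 → birth, X_1=4
t=1: X=4, d=4 → death, X_2=3
t=2: X=3, d=4 → death, X_3=2
t=3: X=2, d=3 → death, X_4=1
t=4: X=1, d=3 → death, X_5=0
t=5: X=0, d=1 → hold, X_6=0
t=6: X=0, d=5 → hold, X_7=0
t=7: X=0, d=0 → birth, X_8=1
t=8: X=1, d=2 → death, X_9=0
t=9: X=0, d=2 → hold, X_10=0
t=10: X=0, d=2 → hold, X_11=0
t=11: X=0, d=4 → hold, X_12=0
t=12: X=0, d=0 → birth, X_13=1
t=13: X=1, d=5 → hold, X_14=1
t=14: X=1, d=2 → death, X_15=0

5


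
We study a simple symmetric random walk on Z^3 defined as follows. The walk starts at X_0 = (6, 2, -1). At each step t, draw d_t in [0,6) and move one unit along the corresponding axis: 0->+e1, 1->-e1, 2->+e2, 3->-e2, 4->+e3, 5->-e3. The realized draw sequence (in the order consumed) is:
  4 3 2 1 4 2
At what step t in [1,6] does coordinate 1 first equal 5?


4

t=0: X=(6, 2, -1), d=4 → +e3, X_1=(6, 2, 0)
t=1: X=(6, 2, 0), d=3 → -e2, X_2=(6, 1, 0)
t=2: X=(6, 1, 0), d=2 → +e2, X_3=(6, 2, 0)
t=3: X=(6, 2, 0), d=1 → -e1, X_4=(5, 2, 0)
t=4: X=(5, 2, 0), d=4 → +e3, X_5=(5, 2, 1)
t=5: X=(5, 2, 1), d=2 → +e2, X_6=(5, 3, 1)


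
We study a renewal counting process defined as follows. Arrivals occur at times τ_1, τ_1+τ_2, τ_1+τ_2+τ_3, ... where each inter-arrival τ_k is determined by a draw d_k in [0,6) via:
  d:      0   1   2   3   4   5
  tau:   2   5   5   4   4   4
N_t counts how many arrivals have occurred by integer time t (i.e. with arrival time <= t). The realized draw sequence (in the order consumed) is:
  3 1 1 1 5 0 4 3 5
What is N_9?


draw d_1=3: τ_1=4, arrival time A_1=4
draw d_2=1: τ_2=5, arrival time A_2=9
draw d_3=1: τ_3=5, arrival time A_3=14
draw d_4=1: τ_4=5, arrival time A_4=19
draw d_5=5: τ_5=4, arrival time A_5=23
draw d_6=0: τ_6=2, arrival time A_6=25
draw d_7=4: τ_7=4, arrival time A_7=29
draw d_8=3: τ_8=4, arrival time A_8=33
draw d_9=5: τ_9=4, arrival time A_9=37
N_t over t=0..9: 0:0 1:0 2:0 3:0 4:1 5:1 6:1 7:1 8:1 9:2

2


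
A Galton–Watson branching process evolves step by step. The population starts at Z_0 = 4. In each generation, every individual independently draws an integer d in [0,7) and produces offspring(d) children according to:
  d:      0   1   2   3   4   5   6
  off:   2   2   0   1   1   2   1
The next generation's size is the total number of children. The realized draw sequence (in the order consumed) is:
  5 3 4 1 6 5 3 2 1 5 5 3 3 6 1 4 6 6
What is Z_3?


10

gen 0: Z_0=4, draws=[5, 3, 4, 1], offspring=[2, 1, 1, 2], Z_1=6
gen 1: Z_1=6, draws=[6, 5, 3, 2, 1, 5], offspring=[1, 2, 1, 0, 2, 2], Z_2=8
gen 2: Z_2=8, draws=[5, 3, 3, 6, 1, 4, 6, 6], offspring=[2, 1, 1, 1, 2, 1, 1, 1], Z_3=10


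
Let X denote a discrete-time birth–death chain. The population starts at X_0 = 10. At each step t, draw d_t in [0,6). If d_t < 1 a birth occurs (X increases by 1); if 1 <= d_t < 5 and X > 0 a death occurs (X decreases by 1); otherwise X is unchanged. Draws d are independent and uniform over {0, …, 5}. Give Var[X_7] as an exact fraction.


X can drop by at most 1 per step and X_0 = 10 > T = 7, so X_t >= 10 − t >= 3 > 0 for every t <= 7: the floor at 0 (the 'and X > 0' condition) never binds. Hence X_7 = X_0 + Σ_{t<7} Y_t with i.i.d. increments Y_t = y(d_t) ∈ {+1, −1, 0}.
Outcome values over d=0..5: [1, -1, -1, -1, -1, 0]
Σy = -3, Σy² = 5, M = 6
μ = -3/6 = -1/2,  σ² = 5/6 − (-1/2)² = 7/12
Independent increments: Var[X_7] = 7·σ² = 7·(7/12) = 49/12

49/12


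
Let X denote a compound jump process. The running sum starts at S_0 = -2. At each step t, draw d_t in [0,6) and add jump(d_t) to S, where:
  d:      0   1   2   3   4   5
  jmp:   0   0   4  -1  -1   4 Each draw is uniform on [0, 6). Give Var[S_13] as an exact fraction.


182/3

Outcome values over d=0..5: [0, 0, 4, -1, -1, 4]
Σy = 6, Σy² = 34, M = 6
μ = 6/6 = 1,  σ² = 34/6 − (1)² = 14/3
Independent increments: Var[S_13] = 13·σ² = 13·(14/3) = 182/3


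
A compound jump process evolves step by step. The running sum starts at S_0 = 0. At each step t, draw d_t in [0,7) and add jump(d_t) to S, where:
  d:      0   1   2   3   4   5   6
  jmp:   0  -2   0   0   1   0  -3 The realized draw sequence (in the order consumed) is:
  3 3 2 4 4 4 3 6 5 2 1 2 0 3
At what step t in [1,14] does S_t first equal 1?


t=0: S=0, d=3, jump=0, S_1=0
t=1: S=0, d=3, jump=0, S_2=0
t=2: S=0, d=2, jump=0, S_3=0
t=3: S=0, d=4, jump=1, S_4=1
t=4: S=1, d=4, jump=1, S_5=2
t=5: S=2, d=4, jump=1, S_6=3
t=6: S=3, d=3, jump=0, S_7=3
t=7: S=3, d=6, jump=-3, S_8=0
t=8: S=0, d=5, jump=0, S_9=0
t=9: S=0, d=2, jump=0, S_10=0
t=10: S=0, d=1, jump=-2, S_11=-2
t=11: S=-2, d=2, jump=0, S_12=-2
t=12: S=-2, d=0, jump=0, S_13=-2
t=13: S=-2, d=3, jump=0, S_14=-2

4


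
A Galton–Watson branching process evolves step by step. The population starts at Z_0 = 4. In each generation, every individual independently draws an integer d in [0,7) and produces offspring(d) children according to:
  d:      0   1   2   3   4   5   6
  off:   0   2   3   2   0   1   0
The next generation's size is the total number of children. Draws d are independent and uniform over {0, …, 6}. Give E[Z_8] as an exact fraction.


Outcome values over d=0..6: [0, 2, 3, 2, 0, 1, 0]
Σy = 8, Σy² = 18, M = 7
μ = 8/7 = 8/7,  σ² = 18/7 − (8/7)² = 62/49
E[Z_0] = 4
E[Z_1] = 8/7·E[Z_0] = 32/7
E[Z_2] = 8/7·E[Z_1] = 256/49
E[Z_3] = 8/7·E[Z_2] = 2048/343
E[Z_4] = 8/7·E[Z_3] = 16384/2401
E[Z_5] = 8/7·E[Z_4] = 131072/16807
E[Z_6] = 8/7·E[Z_5] = 1048576/117649
E[Z_7] = 8/7·E[Z_6] = 8388608/823543
E[Z_8] = 8/7·E[Z_7] = 67108864/5764801

67108864/5764801


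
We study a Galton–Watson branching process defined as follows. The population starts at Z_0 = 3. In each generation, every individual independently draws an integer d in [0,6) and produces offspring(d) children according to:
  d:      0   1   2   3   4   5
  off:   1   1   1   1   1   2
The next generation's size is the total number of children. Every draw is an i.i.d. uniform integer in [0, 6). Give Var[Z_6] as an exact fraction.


5965896755/725594112

Outcome values over d=0..5: [1, 1, 1, 1, 1, 2]
Σy = 7, Σy² = 9, M = 6
μ = 7/6 = 7/6,  σ² = 9/6 − (7/6)² = 5/36
V_0 = 0, E_0 = 3
V_1 = 5/36·E_0 + (7/6)²·V_0 = 5/12;  E_1 = 7/2
V_2 = 5/36·E_1 + (7/6)²·V_1 = 455/432;  E_2 = 49/12
V_3 = 5/36·E_2 + (7/6)²·V_2 = 31115/15552;  E_3 = 343/72
V_4 = 5/36·E_3 + (7/6)²·V_3 = 1895075/559872;  E_4 = 2401/432
V_5 = 5/36·E_4 + (7/6)²·V_4 = 108417155/20155392;  E_5 = 16807/2592
V_6 = 5/36·E_5 + (7/6)²·V_5 = 5965896755/725594112;  E_6 = 117649/15552


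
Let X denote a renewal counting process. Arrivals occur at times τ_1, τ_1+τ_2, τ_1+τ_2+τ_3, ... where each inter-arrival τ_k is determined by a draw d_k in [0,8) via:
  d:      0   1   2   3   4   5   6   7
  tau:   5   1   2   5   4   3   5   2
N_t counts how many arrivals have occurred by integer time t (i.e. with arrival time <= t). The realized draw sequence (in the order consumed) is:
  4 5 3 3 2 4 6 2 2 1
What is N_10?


draw d_1=4: τ_1=4, arrival time A_1=4
draw d_2=5: τ_2=3, arrival time A_2=7
draw d_3=3: τ_3=5, arrival time A_3=12
draw d_4=3: τ_4=5, arrival time A_4=17
draw d_5=2: τ_5=2, arrival time A_5=19
draw d_6=4: τ_6=4, arrival time A_6=23
draw d_7=6: τ_7=5, arrival time A_7=28
draw d_8=2: τ_8=2, arrival time A_8=30
draw d_9=2: τ_9=2, arrival time A_9=32
draw d_10=1: τ_10=1, arrival time A_10=33
N_t over t=0..10: 0:0 1:0 2:0 3:0 4:1 5:1 6:1 7:2 8:2 9:2 10:2

2


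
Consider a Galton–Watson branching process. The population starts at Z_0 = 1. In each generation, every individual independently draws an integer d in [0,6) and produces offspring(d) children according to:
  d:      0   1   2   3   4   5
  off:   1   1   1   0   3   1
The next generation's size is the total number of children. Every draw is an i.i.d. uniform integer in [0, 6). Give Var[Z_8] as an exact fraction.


97565439803195/2821109907456

Outcome values over d=0..5: [1, 1, 1, 0, 3, 1]
Σy = 7, Σy² = 13, M = 6
μ = 7/6 = 7/6,  σ² = 13/6 − (7/6)² = 29/36
V_0 = 0, E_0 = 1
V_1 = 29/36·E_0 + (7/6)²·V_0 = 29/36;  E_1 = 7/6
V_2 = 29/36·E_1 + (7/6)²·V_1 = 2639/1296;  E_2 = 49/36
V_3 = 29/36·E_2 + (7/6)²·V_2 = 180467/46656;  E_3 = 343/216
V_4 = 29/36·E_3 + (7/6)²·V_3 = 10991435/1679616;  E_4 = 2401/1296
V_5 = 29/36·E_4 + (7/6)²·V_4 = 628819499/60466176;  E_5 = 16807/7776
V_6 = 29/36·E_5 + (7/6)²·V_5 = 34602201179/2176782336;  E_6 = 117649/46656
V_7 = 29/36·E_6 + (7/6)²·V_6 = 1854689778347/78364164096;  E_7 = 823543/279936
V_8 = 29/36·E_7 + (7/6)²·V_7 = 97565439803195/2821109907456;  E_8 = 5764801/1679616


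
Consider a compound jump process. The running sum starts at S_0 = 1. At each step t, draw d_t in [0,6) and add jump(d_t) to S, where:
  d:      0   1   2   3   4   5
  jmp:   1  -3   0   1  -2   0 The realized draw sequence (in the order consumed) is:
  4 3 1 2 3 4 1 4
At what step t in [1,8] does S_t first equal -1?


1

t=0: S=1, d=4, jump=-2, S_1=-1
t=1: S=-1, d=3, jump=1, S_2=0
t=2: S=0, d=1, jump=-3, S_3=-3
t=3: S=-3, d=2, jump=0, S_4=-3
t=4: S=-3, d=3, jump=1, S_5=-2
t=5: S=-2, d=4, jump=-2, S_6=-4
t=6: S=-4, d=1, jump=-3, S_7=-7
t=7: S=-7, d=4, jump=-2, S_8=-9


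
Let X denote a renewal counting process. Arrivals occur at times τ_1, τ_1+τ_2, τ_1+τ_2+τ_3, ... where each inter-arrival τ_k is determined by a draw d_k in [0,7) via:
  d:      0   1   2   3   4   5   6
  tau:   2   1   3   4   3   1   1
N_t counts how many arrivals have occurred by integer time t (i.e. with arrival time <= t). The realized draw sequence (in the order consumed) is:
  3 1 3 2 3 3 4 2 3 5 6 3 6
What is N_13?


draw d_1=3: τ_1=4, arrival time A_1=4
draw d_2=1: τ_2=1, arrival time A_2=5
draw d_3=3: τ_3=4, arrival time A_3=9
draw d_4=2: τ_4=3, arrival time A_4=12
draw d_5=3: τ_5=4, arrival time A_5=16
draw d_6=3: τ_6=4, arrival time A_6=20
draw d_7=4: τ_7=3, arrival time A_7=23
draw d_8=2: τ_8=3, arrival time A_8=26
draw d_9=3: τ_9=4, arrival time A_9=30
draw d_10=5: τ_10=1, arrival time A_10=31
draw d_11=6: τ_11=1, arrival time A_11=32
draw d_12=3: τ_12=4, arrival time A_12=36
draw d_13=6: τ_13=1, arrival time A_13=37
N_t over t=0..13: 0:0 1:0 2:0 3:0 4:1 5:2 6:2 7:2 8:2 9:3 10:3 11:3 12:4 13:4

4


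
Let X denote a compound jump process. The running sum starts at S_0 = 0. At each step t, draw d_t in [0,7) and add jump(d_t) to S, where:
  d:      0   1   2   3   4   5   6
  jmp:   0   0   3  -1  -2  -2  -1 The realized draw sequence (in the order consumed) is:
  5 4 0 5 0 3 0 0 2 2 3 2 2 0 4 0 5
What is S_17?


0

t=0: S=0, d=5, jump=-2, S_1=-2
t=1: S=-2, d=4, jump=-2, S_2=-4
t=2: S=-4, d=0, jump=0, S_3=-4
t=3: S=-4, d=5, jump=-2, S_4=-6
t=4: S=-6, d=0, jump=0, S_5=-6
t=5: S=-6, d=3, jump=-1, S_6=-7
t=6: S=-7, d=0, jump=0, S_7=-7
t=7: S=-7, d=0, jump=0, S_8=-7
t=8: S=-7, d=2, jump=3, S_9=-4
t=9: S=-4, d=2, jump=3, S_10=-1
t=10: S=-1, d=3, jump=-1, S_11=-2
t=11: S=-2, d=2, jump=3, S_12=1
t=12: S=1, d=2, jump=3, S_13=4
t=13: S=4, d=0, jump=0, S_14=4
t=14: S=4, d=4, jump=-2, S_15=2
t=15: S=2, d=0, jump=0, S_16=2
t=16: S=2, d=5, jump=-2, S_17=0


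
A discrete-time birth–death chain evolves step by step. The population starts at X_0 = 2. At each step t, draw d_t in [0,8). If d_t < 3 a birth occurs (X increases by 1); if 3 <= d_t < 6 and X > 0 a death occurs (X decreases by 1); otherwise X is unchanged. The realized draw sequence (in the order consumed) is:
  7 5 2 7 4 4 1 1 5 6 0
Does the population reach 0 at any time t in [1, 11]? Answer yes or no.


yes

t=0: X=2, d=7 → hold, X_1=2
t=1: X=2, d=5 → death, X_2=1
t=2: X=1, d=2 → birth, X_3=2
t=3: X=2, d=7 → hold, X_4=2
t=4: X=2, d=4 → death, X_5=1
t=5: X=1, d=4 → death, X_6=0
t=6: X=0, d=1 → birth, X_7=1
t=7: X=1, d=1 → birth, X_8=2
t=8: X=2, d=5 → death, X_9=1
t=9: X=1, d=6 → hold, X_10=1
t=10: X=1, d=0 → birth, X_11=2


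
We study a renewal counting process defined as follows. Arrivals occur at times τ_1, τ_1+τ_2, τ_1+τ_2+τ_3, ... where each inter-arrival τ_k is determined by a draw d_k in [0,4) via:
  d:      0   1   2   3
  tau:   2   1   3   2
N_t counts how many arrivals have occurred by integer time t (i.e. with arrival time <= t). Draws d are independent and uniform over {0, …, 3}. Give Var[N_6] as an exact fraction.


Inter-arrival values over d=0..3: [2, 1, 3, 2]
Each d has probability 1/4, so the pmf of τ is: f(1) = 1/4, f(2) = 1/2, f(3) = 1/4
Let p_n(j) = P(N_n = j), with p_0 = [1]. Condition on τ_1: p_n(0) = P(τ > n), and for j >= 1, p_n(j) = Σ_{k<=n} f(k)·p_{n−k}(j−1)
p_1 = [3/4, 1/4]  (j = 0..1)
p_2 = [1/4, 11/16, 1/16]  (j = 0..2)
p_3 = [0, 11/16, 19/64, 1/64]  (j = 0..3)
p_4 = [0, 5/16, 37/64, 27/256, 1/256]  (j = 0..4)
p_5 = [0, 1/16, 19/32, 79/256, 35/1024, 1/1024]  (j = 0..5)
p_6 = [0, 0, 11/32, 131/256, 137/1024, 43/4096, 1/4096]  (j = 0..6)
E[N_6] = Σ j·p_6(j) = 11517/4096;  E[N_6²] = Σ j²·p_6(j) = 34375/4096
Var[N_6] = 34375/4096 − (11517/4096)² = 8158711/16777216

8158711/16777216


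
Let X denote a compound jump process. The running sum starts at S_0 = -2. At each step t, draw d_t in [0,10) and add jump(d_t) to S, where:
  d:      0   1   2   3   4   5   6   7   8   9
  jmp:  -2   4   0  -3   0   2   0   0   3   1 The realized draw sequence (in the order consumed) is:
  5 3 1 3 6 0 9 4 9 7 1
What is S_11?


t=0: S=-2, d=5, jump=2, S_1=0
t=1: S=0, d=3, jump=-3, S_2=-3
t=2: S=-3, d=1, jump=4, S_3=1
t=3: S=1, d=3, jump=-3, S_4=-2
t=4: S=-2, d=6, jump=0, S_5=-2
t=5: S=-2, d=0, jump=-2, S_6=-4
t=6: S=-4, d=9, jump=1, S_7=-3
t=7: S=-3, d=4, jump=0, S_8=-3
t=8: S=-3, d=9, jump=1, S_9=-2
t=9: S=-2, d=7, jump=0, S_10=-2
t=10: S=-2, d=1, jump=4, S_11=2

2


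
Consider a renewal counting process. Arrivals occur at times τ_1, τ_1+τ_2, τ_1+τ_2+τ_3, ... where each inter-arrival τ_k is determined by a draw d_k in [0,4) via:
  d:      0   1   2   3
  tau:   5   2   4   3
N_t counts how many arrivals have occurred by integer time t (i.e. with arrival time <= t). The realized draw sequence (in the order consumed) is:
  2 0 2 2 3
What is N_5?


draw d_1=2: τ_1=4, arrival time A_1=4
draw d_2=0: τ_2=5, arrival time A_2=9
draw d_3=2: τ_3=4, arrival time A_3=13
draw d_4=2: τ_4=4, arrival time A_4=17
draw d_5=3: τ_5=3, arrival time A_5=20
N_t over t=0..5: 0:0 1:0 2:0 3:0 4:1 5:1

1


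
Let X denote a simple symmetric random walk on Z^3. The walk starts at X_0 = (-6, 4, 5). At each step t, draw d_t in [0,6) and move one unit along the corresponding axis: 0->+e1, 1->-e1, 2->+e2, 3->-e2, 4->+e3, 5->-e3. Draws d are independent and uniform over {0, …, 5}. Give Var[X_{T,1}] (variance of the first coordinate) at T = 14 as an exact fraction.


Outcome values over d=0..5: [1, -1, 0, 0, 0, 0]
Σy = 0, Σy² = 2, M = 6
μ = 0/6 = 0,  σ² = 2/6 − (0)² = 1/3
Independent increments: Var[X_14] = 14·σ² = 14·(1/3) = 14/3

14/3


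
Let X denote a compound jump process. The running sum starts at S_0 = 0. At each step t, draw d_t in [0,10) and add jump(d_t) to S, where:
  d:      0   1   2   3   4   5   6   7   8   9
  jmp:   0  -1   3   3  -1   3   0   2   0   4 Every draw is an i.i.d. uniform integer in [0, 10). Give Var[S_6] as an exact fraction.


Outcome values over d=0..9: [0, -1, 3, 3, -1, 3, 0, 2, 0, 4]
Σy = 13, Σy² = 49, M = 10
μ = 13/10 = 13/10,  σ² = 49/10 − (13/10)² = 321/100
Independent increments: Var[S_6] = 6·σ² = 6·(321/100) = 963/50

963/50


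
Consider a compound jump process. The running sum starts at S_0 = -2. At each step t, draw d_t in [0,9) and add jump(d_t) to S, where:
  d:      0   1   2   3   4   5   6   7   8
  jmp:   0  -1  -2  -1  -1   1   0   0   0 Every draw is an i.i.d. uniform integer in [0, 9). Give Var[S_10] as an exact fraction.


560/81

Outcome values over d=0..8: [0, -1, -2, -1, -1, 1, 0, 0, 0]
Σy = -4, Σy² = 8, M = 9
μ = -4/9 = -4/9,  σ² = 8/9 − (-4/9)² = 56/81
Independent increments: Var[S_10] = 10·σ² = 10·(56/81) = 560/81


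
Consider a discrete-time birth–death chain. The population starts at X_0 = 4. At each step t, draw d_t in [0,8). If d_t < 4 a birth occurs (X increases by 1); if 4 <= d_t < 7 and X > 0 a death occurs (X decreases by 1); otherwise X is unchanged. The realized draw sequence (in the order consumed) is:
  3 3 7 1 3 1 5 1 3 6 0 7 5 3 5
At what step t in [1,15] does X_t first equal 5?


1

t=0: X=4, d=3 → birth, X_1=5
t=1: X=5, d=3 → birth, X_2=6
t=2: X=6, d=7 → hold, X_3=6
t=3: X=6, d=1 → birth, X_4=7
t=4: X=7, d=3 → birth, X_5=8
t=5: X=8, d=1 → birth, X_6=9
t=6: X=9, d=5 → death, X_7=8
t=7: X=8, d=1 → birth, X_8=9
t=8: X=9, d=3 → birth, X_9=10
t=9: X=10, d=6 → death, X_10=9
t=10: X=9, d=0 → birth, X_11=10
t=11: X=10, d=7 → hold, X_12=10
t=12: X=10, d=5 → death, X_13=9
t=13: X=9, d=3 → birth, X_14=10
t=14: X=10, d=5 → death, X_15=9
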